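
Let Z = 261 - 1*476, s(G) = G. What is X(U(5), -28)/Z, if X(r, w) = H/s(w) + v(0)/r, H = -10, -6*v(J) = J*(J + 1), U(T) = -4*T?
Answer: -1/602 ≈ -0.0016611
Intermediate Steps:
v(J) = -J*(1 + J)/6 (v(J) = -J*(J + 1)/6 = -J*(1 + J)/6)
X(r, w) = -10/w (X(r, w) = -10/w + (-⅙*0*(1 + 0))/r = -10/w + (-⅙*0*1)/r = -10/w + 0/r = -10/w + 0 = -10/w)
Z = -215 (Z = 261 - 476 = -215)
X(U(5), -28)/Z = -10/(-28)/(-215) = -10*(-1/28)*(-1/215) = (5/14)*(-1/215) = -1/602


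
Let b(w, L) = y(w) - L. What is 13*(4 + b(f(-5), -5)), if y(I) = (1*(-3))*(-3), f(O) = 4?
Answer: 234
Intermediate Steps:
y(I) = 9 (y(I) = -3*(-3) = 9)
b(w, L) = 9 - L
13*(4 + b(f(-5), -5)) = 13*(4 + (9 - 1*(-5))) = 13*(4 + (9 + 5)) = 13*(4 + 14) = 13*18 = 234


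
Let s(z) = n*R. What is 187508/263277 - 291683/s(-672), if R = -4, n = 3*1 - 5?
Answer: -76791925127/2106216 ≈ -36460.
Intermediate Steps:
n = -2 (n = 3 - 5 = -2)
s(z) = 8 (s(z) = -2*(-4) = 8)
187508/263277 - 291683/s(-672) = 187508/263277 - 291683/8 = -76791925127/2106216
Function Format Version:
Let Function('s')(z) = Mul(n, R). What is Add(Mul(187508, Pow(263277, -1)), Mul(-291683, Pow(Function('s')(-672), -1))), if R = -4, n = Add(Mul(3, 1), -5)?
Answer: Rational(-76791925127, 2106216) ≈ -36460.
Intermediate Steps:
n = -2 (n = Add(3, -5) = -2)
Function('s')(z) = 8 (Function('s')(z) = Mul(-2, -4) = 8)
Add(Mul(187508, Pow(263277, -1)), Mul(-291683, Pow(Function('s')(-672), -1))) = Add(Mul(187508, Pow(263277, -1)), Mul(-291683, Pow(8, -1))) = Add(Mul(187508, Rational(1, 263277)), Mul(-291683, Rational(1, 8))) = Add(Rational(187508, 263277), Rational(-291683, 8)) = Rational(-76791925127, 2106216)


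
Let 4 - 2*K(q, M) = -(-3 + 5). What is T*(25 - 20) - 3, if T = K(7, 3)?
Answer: 12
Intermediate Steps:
K(q, M) = 3 (K(q, M) = 2 - (-1)*(-3 + 5)/2 = 2 - (-1)*2/2 = 2 - 1/2*(-2) = 2 + 1 = 3)
T = 3
T*(25 - 20) - 3 = 3*(25 - 20) - 3 = 3*5 - 3 = 15 - 3 = 12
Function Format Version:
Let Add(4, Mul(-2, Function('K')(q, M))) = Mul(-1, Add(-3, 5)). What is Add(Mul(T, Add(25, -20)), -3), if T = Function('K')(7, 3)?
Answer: 12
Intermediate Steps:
Function('K')(q, M) = 3 (Function('K')(q, M) = Add(2, Mul(Rational(-1, 2), Mul(-1, Add(-3, 5)))) = Add(2, Mul(Rational(-1, 2), Mul(-1, 2))) = Add(2, Mul(Rational(-1, 2), -2)) = Add(2, 1) = 3)
T = 3
Add(Mul(T, Add(25, -20)), -3) = Add(Mul(3, Add(25, -20)), -3) = Add(Mul(3, 5), -3) = Add(15, -3) = 12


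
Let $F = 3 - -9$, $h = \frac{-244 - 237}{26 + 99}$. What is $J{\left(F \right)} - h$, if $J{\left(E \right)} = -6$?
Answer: $- \frac{269}{125} \approx -2.152$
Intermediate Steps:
$h = - \frac{481}{125} \approx -3.848$
$F = 12$ ($F = 3 + 9 = 12$)
$J{\left(F \right)} - h = -6 - - \frac{481}{125} = -6 + \frac{481}{125} = - \frac{269}{125}$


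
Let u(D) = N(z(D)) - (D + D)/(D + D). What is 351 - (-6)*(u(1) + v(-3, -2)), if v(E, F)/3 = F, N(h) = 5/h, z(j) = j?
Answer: 339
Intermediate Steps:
v(E, F) = 3*F
u(D) = -1 + 5/D (u(D) = 5/D - (D + D)/(D + D) = 5/D - 2*D/(2*D) = 5/D - 2*D*1/(2*D) = 5/D - 1*1 = 5/D - 1 = -1 + 5/D)
351 - (-6)*(u(1) + v(-3, -2)) = 351 - (-6)*((5 - 1*1)/1 + 3*(-2)) = 351 - (-6)*(1*(5 - 1) - 6) = 351 - (-6)*(1*4 - 6) = 351 - (-6)*(4 - 6) = 351 - (-6)*(-2) = 351 - 1*12 = 351 - 12 = 339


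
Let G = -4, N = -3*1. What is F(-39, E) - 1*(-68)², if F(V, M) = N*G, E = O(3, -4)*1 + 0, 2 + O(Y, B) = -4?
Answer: -4612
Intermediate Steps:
O(Y, B) = -6 (O(Y, B) = -2 - 4 = -6)
N = -3
E = -6 (E = -6*1 + 0 = -6 + 0 = -6)
F(V, M) = 12 (F(V, M) = -3*(-4) = 12)
F(-39, E) - 1*(-68)² = 12 - 1*(-68)² = 12 - 1*4624 = 12 - 4624 = -4612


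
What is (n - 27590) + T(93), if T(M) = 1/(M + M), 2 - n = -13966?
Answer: -2533691/186 ≈ -13622.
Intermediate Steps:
n = 13968 (n = 2 - 1*(-13966) = 2 + 13966 = 13968)
T(M) = 1/(2*M)
(n - 27590) + T(93) = (13968 - 27590) + (1/2)/93 = -13622 + (1/2)*(1/93) = -13622 + 1/186 = -2533691/186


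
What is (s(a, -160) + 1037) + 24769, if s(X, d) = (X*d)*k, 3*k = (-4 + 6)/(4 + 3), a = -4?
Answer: 543206/21 ≈ 25867.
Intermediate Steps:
k = 2/21 (k = ((-4 + 6)/(4 + 3))/3 = (2/7)/3 = (2*(1/7))/3 = (1/3)*(2/7) = 2/21 ≈ 0.095238)
s(X, d) = 2*X*d/21 (s(X, d) = (X*d)*(2/21) = 2*X*d/21)
(s(a, -160) + 1037) + 24769 = ((2/21)*(-4)*(-160) + 1037) + 24769 = (1280/21 + 1037) + 24769 = 23057/21 + 24769 = 543206/21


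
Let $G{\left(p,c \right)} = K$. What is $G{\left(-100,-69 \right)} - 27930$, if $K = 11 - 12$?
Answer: $-27931$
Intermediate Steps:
$K = -1$ ($K = 11 - 12 = -1$)
$G{\left(p,c \right)} = -1$
$G{\left(-100,-69 \right)} - 27930 = -1 - 27930 = -27931$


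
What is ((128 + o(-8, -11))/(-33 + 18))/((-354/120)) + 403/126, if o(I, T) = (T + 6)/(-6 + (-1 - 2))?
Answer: 136123/22302 ≈ 6.1036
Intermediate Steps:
o(I, T) = -⅔ - T/9 (o(I, T) = (6 + T)/(-6 - 3) = (6 + T)/(-9) = (6 + T)*(-⅑) = -⅔ - T/9)
((128 + o(-8, -11))/(-33 + 18))/((-354/120)) + 403/126 = ((128 + (-⅔ - ⅑*(-11)))/(-33 + 18))/((-354/120)) + 403/126 = ((128 + (-⅔ + 11/9))/(-15))/((-354*1/120)) + 403*(1/126) = ((128 + 5/9)*(-1/15))/(-59/20) + 403/126 = ((1157/9)*(-1/15))*(-20/59) + 403/126 = -1157/135*(-20/59) + 403/126 = 4628/1593 + 403/126 = 136123/22302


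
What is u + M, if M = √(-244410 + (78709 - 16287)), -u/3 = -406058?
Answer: 1218174 + 2*I*√45497 ≈ 1.2182e+6 + 426.6*I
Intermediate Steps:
u = 1218174 (u = -3*(-406058) = 1218174)
M = 2*I*√45497 (M = √(-244410 + 62422) = √(-181988) = 2*I*√45497 ≈ 426.6*I)
u + M = 1218174 + 2*I*√45497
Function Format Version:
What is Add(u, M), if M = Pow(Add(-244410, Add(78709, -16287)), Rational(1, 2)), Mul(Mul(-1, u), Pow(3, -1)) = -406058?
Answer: Add(1218174, Mul(2, I, Pow(45497, Rational(1, 2)))) ≈ Add(1.2182e+6, Mul(426.60, I))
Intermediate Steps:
u = 1218174 (u = Mul(-3, -406058) = 1218174)
M = Mul(2, I, Pow(45497, Rational(1, 2))) (M = Pow(Add(-244410, 62422), Rational(1, 2)) = Pow(-181988, Rational(1, 2)) = Mul(2, I, Pow(45497, Rational(1, 2))) ≈ Mul(426.60, I))
Add(u, M) = Add(1218174, Mul(2, I, Pow(45497, Rational(1, 2))))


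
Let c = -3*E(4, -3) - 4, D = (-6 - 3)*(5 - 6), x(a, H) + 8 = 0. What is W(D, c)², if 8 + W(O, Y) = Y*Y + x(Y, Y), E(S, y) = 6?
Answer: 219024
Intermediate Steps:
x(a, H) = -8 (x(a, H) = -8 + 0 = -8)
D = 9 (D = -9*(-1) = 9)
c = -22 (c = -3*6 - 4 = -18 - 4 = -22)
W(O, Y) = -16 + Y² (W(O, Y) = -8 + (Y*Y - 8) = -8 + (Y² - 8) = -8 + (-8 + Y²) = -16 + Y²)
W(D, c)² = (-16 + (-22)²)² = (-16 + 484)² = 468² = 219024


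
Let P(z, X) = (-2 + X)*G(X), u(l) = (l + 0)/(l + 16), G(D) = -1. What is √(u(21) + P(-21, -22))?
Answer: 3*√3737/37 ≈ 4.9566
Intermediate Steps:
u(l) = l/(16 + l)
P(z, X) = 2 - X (P(z, X) = (-2 + X)*(-1) = 2 - X)
√(u(21) + P(-21, -22)) = √(21/(16 + 21) + (2 - 1*(-22))) = √(21/37 + (2 + 22)) = √(21*(1/37) + 24) = √(21/37 + 24) = √(909/37) = 3*√3737/37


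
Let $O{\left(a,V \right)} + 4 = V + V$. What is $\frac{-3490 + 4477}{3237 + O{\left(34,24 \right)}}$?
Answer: $\frac{987}{3281} \approx 0.30082$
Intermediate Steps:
$O{\left(a,V \right)} = -4 + 2 V$ ($O{\left(a,V \right)} = -4 + \left(V + V\right) = -4 + 2 V$)
$\frac{-3490 + 4477}{3237 + O{\left(34,24 \right)}} = \frac{-3490 + 4477}{3237 + \left(-4 + 2 \cdot 24\right)} = \frac{987}{3237 + \left(-4 + 48\right)} = \frac{987}{3237 + 44} = \frac{987}{3281}$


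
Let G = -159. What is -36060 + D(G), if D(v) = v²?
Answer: -10779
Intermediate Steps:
-36060 + D(G) = -36060 + (-159)² = -36060 + 25281 = -10779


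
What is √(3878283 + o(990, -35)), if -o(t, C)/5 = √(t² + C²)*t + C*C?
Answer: √(3872158 - 24750*√39253) ≈ 1015.6*I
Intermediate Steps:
o(t, C) = -5*C² - 5*t*√(C² + t²) (o(t, C) = -5*(√(t² + C²)*t + C*C) = -5*(√(C² + t²)*t + C²) = -5*(t*√(C² + t²) + C²) = -5*(C² + t*√(C² + t²)) = -5*C² - 5*t*√(C² + t²))
√(3878283 + o(990, -35)) = √(3878283 + (-5*(-35)² - 5*990*√((-35)² + 990²))) = √(3878283 + (-5*1225 - 5*990*√(1225 + 980100))) = √(3878283 + (-6125 - 5*990*√981325)) = √(3878283 + (-6125 - 5*990*5*√39253)) = √(3878283 + (-6125 - 24750*√39253)) = √(3872158 - 24750*√39253)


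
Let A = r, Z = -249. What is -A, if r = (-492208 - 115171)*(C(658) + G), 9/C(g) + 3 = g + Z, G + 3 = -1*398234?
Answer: -98203595607727/406 ≈ -2.4188e+11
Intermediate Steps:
G = -398237 (G = -3 - 1*398234 = -3 - 398234 = -398237)
C(g) = 9/(-252 + g) (C(g) = 9/(-3 + (g - 249)) = 9/(-3 + (-249 + g)) = 9/(-252 + g))
r = 98203595607727/406 (r = (-492208 - 115171)*(9/(-252 + 658) - 398237) = -607379*(9/406 - 398237) = -607379*(-161684213/406) = 98203595607727/406 ≈ 2.4188e+11)
A = 98203595607727/406 ≈ 2.4188e+11
-A = -1*98203595607727/406 = -98203595607727/406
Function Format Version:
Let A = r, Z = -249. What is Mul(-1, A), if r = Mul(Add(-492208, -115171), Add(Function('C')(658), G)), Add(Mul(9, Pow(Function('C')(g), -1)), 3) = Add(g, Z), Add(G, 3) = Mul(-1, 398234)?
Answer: Rational(-98203595607727, 406) ≈ -2.4188e+11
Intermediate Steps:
G = -398237 (G = Add(-3, Mul(-1, 398234)) = Add(-3, -398234) = -398237)
Function('C')(g) = Mul(9, Pow(Add(-252, g), -1)) (Function('C')(g) = Mul(9, Pow(Add(-3, Add(g, -249)), -1)) = Mul(9, Pow(Add(-3, Add(-249, g)), -1)) = Mul(9, Pow(Add(-252, g), -1)))
r = Rational(98203595607727, 406) (r = Mul(Add(-492208, -115171), Add(Mul(9, Pow(Add(-252, 658), -1)), -398237)) = Mul(-607379, Add(Mul(9, Pow(406, -1)), -398237)) = Mul(-607379, Add(Mul(9, Rational(1, 406)), -398237)) = Mul(-607379, Add(Rational(9, 406), -398237)) = Mul(-607379, Rational(-161684213, 406)) = Rational(98203595607727, 406) ≈ 2.4188e+11)
A = Rational(98203595607727, 406) ≈ 2.4188e+11
Mul(-1, A) = Mul(-1, Rational(98203595607727, 406)) = Rational(-98203595607727, 406)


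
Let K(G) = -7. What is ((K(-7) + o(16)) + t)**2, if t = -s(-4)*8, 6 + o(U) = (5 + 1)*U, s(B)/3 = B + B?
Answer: 75625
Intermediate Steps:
s(B) = 6*B (s(B) = 3*(B + B) = 3*(2*B) = 6*B)
o(U) = -6 + 6*U (o(U) = -6 + (5 + 1)*U = -6 + 6*U)
t = 192 (t = -6*(-4)*8 = -1*(-24)*8 = 24*8 = 192)
((K(-7) + o(16)) + t)**2 = ((-7 + (-6 + 6*16)) + 192)**2 = ((-7 + (-6 + 96)) + 192)**2 = ((-7 + 90) + 192)**2 = (83 + 192)**2 = 275**2 = 75625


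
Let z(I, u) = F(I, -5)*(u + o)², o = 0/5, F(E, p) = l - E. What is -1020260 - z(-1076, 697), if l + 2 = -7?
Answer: -519378463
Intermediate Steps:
l = -9 (l = -2 - 7 = -9)
F(E, p) = -9 - E
o = 0 (o = 0*(⅕) = 0)
z(I, u) = u²*(-9 - I) (z(I, u) = (-9 - I)*(u + 0)² = (-9 - I)*u² = u²*(-9 - I))
-1020260 - z(-1076, 697) = -1020260 - 697²*(-9 - 1*(-1076)) = -1020260 - 485809*(-9 + 1076) = -1020260 - 485809*1067 = -1020260 - 1*518358203 = -1020260 - 518358203 = -519378463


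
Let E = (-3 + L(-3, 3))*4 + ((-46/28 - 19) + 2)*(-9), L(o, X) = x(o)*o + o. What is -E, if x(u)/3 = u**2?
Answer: 2523/14 ≈ 180.21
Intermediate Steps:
x(u) = 3*u**2
L(o, X) = o + 3*o**3 (L(o, X) = (3*o**2)*o + o = 3*o**3 + o = o + 3*o**3)
E = -2523/14 (E = (-3 + (-3 + 3*(-3)**3))*4 + ((-46/28 - 19) + 2)*(-9) = (-3 + (-3 + 3*(-27)))*4 + ((-46*1/28 - 19) + 2)*(-9) = (-3 + (-3 - 81))*4 + ((-23/14 - 19) + 2)*(-9) = (-3 - 84)*4 + (-289/14 + 2)*(-9) = -87*4 - 261/14*(-9) = -348 + 2349/14 = -2523/14 ≈ -180.21)
-E = -1*(-2523/14) = 2523/14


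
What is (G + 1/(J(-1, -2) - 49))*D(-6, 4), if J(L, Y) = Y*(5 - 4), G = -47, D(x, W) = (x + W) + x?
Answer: 19184/51 ≈ 376.16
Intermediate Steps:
D(x, W) = W + 2*x (D(x, W) = (W + x) + x = W + 2*x)
J(L, Y) = Y (J(L, Y) = Y*1 = Y)
(G + 1/(J(-1, -2) - 49))*D(-6, 4) = (-47 + 1/(-2 - 49))*(4 + 2*(-6)) = (-47 + 1/(-51))*(4 - 12) = (-47 - 1/51)*(-8) = -2398/51*(-8) = 19184/51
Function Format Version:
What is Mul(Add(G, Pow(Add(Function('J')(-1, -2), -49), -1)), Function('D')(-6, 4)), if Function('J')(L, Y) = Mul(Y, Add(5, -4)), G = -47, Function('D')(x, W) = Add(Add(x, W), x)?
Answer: Rational(19184, 51) ≈ 376.16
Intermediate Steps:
Function('D')(x, W) = Add(W, Mul(2, x)) (Function('D')(x, W) = Add(Add(W, x), x) = Add(W, Mul(2, x)))
Function('J')(L, Y) = Y (Function('J')(L, Y) = Mul(Y, 1) = Y)
Mul(Add(G, Pow(Add(Function('J')(-1, -2), -49), -1)), Function('D')(-6, 4)) = Mul(Add(-47, Pow(Add(-2, -49), -1)), Add(4, Mul(2, -6))) = Mul(Add(-47, Pow(-51, -1)), Add(4, -12)) = Mul(Add(-47, Rational(-1, 51)), -8) = Mul(Rational(-2398, 51), -8) = Rational(19184, 51)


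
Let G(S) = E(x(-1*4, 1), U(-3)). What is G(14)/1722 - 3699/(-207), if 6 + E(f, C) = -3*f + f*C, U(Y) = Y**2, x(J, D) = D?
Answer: 411/23 ≈ 17.870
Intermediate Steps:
E(f, C) = -6 - 3*f + C*f (E(f, C) = -6 + (-3*f + f*C) = -6 + (-3*f + C*f) = -6 - 3*f + C*f)
G(S) = 0 (G(S) = -6 - 3*1 + (-3)**2*1 = -6 - 3 + 9*1 = -6 - 3 + 9 = 0)
G(14)/1722 - 3699/(-207) = 0/1722 - 3699/(-207) = 0*(1/1722) - 3699*(-1/207) = 0 + 411/23 = 411/23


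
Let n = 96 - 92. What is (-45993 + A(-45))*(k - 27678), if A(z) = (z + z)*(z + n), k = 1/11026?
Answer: 12909929154981/11026 ≈ 1.1709e+9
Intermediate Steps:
n = 4
k = 1/11026 ≈ 9.0695e-5
A(z) = 2*z*(4 + z) (A(z) = (z + z)*(z + 4) = (2*z)*(4 + z) = 2*z*(4 + z))
(-45993 + A(-45))*(k - 27678) = (-45993 + 2*(-45)*(4 - 45))*(1/11026 - 27678) = (-45993 + 2*(-45)*(-41))*(-305177627/11026) = (-45993 + 3690)*(-305177627/11026) = -42303*(-305177627/11026) = 12909929154981/11026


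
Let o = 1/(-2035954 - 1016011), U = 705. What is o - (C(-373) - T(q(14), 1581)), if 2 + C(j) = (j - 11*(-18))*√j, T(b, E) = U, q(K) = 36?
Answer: 2157739254/3051965 + 175*I*√373 ≈ 707.0 + 3379.8*I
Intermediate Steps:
T(b, E) = 705
C(j) = -2 + √j*(198 + j) (C(j) = -2 + (j - 11*(-18))*√j = -2 + (j + 198)*√j = -2 + (198 + j)*√j = -2 + √j*(198 + j))
o = -1/3051965 (o = 1/(-3051965) = -1/3051965 ≈ -3.2766e-7)
o - (C(-373) - T(q(14), 1581)) = -1/3051965 - ((-2 + (-373)^(3/2) + 198*√(-373)) - 1*705) = -1/3051965 - ((-2 - 373*I*√373 + 198*(I*√373)) - 705) = -1/3051965 - ((-2 - 373*I*√373 + 198*I*√373) - 705) = -1/3051965 - ((-2 - 175*I*√373) - 705) = -1/3051965 - (-707 - 175*I*√373) = -1/3051965 + (707 + 175*I*√373) = 2157739254/3051965 + 175*I*√373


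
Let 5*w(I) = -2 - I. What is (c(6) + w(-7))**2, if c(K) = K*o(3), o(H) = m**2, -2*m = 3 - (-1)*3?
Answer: 3025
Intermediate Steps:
m = -3 (m = -(3 - (-1)*3)/2 = -(3 - 1*(-3))/2 = -(3 + 3)/2 = -1/2*6 = -3)
o(H) = 9 (o(H) = (-3)**2 = 9)
c(K) = 9*K (c(K) = K*9 = 9*K)
w(I) = -2/5 - I/5 (w(I) = (-2 - I)/5 = -2/5 - I/5)
(c(6) + w(-7))**2 = (9*6 + (-2/5 - 1/5*(-7)))**2 = (54 + (-2/5 + 7/5))**2 = (54 + 1)**2 = 55**2 = 3025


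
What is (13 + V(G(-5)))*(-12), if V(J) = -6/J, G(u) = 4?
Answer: -138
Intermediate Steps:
(13 + V(G(-5)))*(-12) = (13 - 6/4)*(-12) = (13 - 6*¼)*(-12) = (13 - 3/2)*(-12) = (23/2)*(-12) = -138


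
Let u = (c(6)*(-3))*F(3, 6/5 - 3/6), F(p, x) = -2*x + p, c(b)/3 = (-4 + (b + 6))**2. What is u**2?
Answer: 21233664/25 ≈ 8.4935e+5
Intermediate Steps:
c(b) = 3*(2 + b)**2 (c(b) = 3*(-4 + (b + 6))**2 = 3*(-4 + (6 + b))**2 = 3*(2 + b)**2)
F(p, x) = p - 2*x
u = -4608/5 (u = ((3*(2 + 6)**2)*(-3))*(3 - 2*(6/5 - 3/6)) = ((3*8**2)*(-3))*(3 - 2*(6*(1/5) - 3*1/6)) = ((3*64)*(-3))*(3 - 2*(6/5 - 1/2)) = (192*(-3))*(3 - 2*7/10) = -576*(3 - 7/5) = -576*8/5 = -4608/5 ≈ -921.60)
u**2 = (-4608/5)**2 = 21233664/25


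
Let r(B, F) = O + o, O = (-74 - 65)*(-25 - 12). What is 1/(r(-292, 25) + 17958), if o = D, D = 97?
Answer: 1/23198 ≈ 4.3107e-5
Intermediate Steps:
o = 97
O = 5143 (O = -139*(-37) = 5143)
r(B, F) = 5240 (r(B, F) = 5143 + 97 = 5240)
1/(r(-292, 25) + 17958) = 1/(5240 + 17958) = 1/23198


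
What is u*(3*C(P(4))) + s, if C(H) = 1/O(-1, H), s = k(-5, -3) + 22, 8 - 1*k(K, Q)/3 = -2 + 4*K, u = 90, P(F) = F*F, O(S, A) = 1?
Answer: 382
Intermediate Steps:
P(F) = F²
k(K, Q) = 30 - 12*K (k(K, Q) = 24 - 3*(-2 + 4*K) = 24 + (6 - 12*K) = 30 - 12*K)
s = 112 (s = (30 - 12*(-5)) + 22 = (30 + 60) + 22 = 90 + 22 = 112)
C(H) = 1 (C(H) = 1/1 = 1)
u*(3*C(P(4))) + s = 90*(3*1) + 112 = 90*3 + 112 = 270 + 112 = 382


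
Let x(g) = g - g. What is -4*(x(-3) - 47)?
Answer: 188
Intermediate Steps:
x(g) = 0
-4*(x(-3) - 47) = -4*(0 - 47) = -4*(-47) = 188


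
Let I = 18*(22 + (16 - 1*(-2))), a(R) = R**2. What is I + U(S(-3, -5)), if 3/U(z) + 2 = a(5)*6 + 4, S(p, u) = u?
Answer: 109443/152 ≈ 720.02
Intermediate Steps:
U(z) = 3/152 (U(z) = 3/(-2 + (5**2*6 + 4)) = 3/(-2 + (25*6 + 4)) = 3/(-2 + (150 + 4)) = 3/(-2 + 154) = 3/152)
I = 720 (I = 18*(22 + (16 + 2)) = 18*(22 + 18) = 18*40 = 720)
I + U(S(-3, -5)) = 720 + 3/152 = 109443/152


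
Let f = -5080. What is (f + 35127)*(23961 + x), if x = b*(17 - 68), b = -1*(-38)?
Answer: 661725081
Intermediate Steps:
b = 38
x = -1938 (x = 38*(17 - 68) = 38*(-51) = -1938)
(f + 35127)*(23961 + x) = (-5080 + 35127)*(23961 - 1938) = 30047*22023 = 661725081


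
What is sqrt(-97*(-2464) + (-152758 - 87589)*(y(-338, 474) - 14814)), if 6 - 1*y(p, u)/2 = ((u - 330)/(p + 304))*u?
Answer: sqrt(749333060134)/17 ≈ 50920.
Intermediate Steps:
y(p, u) = 12 - 2*u*(-330 + u)/(304 + p) (y(p, u) = 12 - 2*(u - 330)/(p + 304)*u = 12 - 2*(-330 + u)/(304 + p)*u = 12 - 2*u*(-330 + u)/(304 + p))
sqrt(-97*(-2464) + (-152758 - 87589)*(y(-338, 474) - 14814)) = sqrt(-97*(-2464) + (-152758 - 87589)*(2*(1824 - 1*474**2 + 6*(-338) + 330*474)/(304 - 338) - 14814)) = sqrt(239008 - 240347*(2*(1824 - 1*224676 - 2028 + 156420)/(-34) - 14814)) = sqrt(239008 - 240347*(2*(-1/34)*(1824 - 224676 - 2028 + 156420) - 14814)) = sqrt(239008 - 240347*(2*(-1/34)*(-68460) - 14814)) = sqrt(239008 - 240347*(68460/17 - 14814)) = sqrt(239008 - 240347*(-183378/17)) = sqrt(239008 + 44074352166/17) = sqrt(44078415302/17) = sqrt(749333060134)/17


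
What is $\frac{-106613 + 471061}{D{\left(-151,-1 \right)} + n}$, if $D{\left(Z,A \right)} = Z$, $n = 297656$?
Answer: $\frac{364448}{297505} \approx 1.225$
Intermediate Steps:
$\frac{-106613 + 471061}{D{\left(-151,-1 \right)} + n} = \frac{-106613 + 471061}{-151 + 297656} = \frac{364448}{297505}$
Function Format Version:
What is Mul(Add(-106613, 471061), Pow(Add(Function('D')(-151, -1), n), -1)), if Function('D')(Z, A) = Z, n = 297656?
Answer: Rational(364448, 297505) ≈ 1.2250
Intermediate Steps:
Mul(Add(-106613, 471061), Pow(Add(Function('D')(-151, -1), n), -1)) = Mul(Add(-106613, 471061), Pow(Add(-151, 297656), -1)) = Mul(364448, Pow(297505, -1)) = Mul(364448, Rational(1, 297505)) = Rational(364448, 297505)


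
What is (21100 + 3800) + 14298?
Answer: 39198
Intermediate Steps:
(21100 + 3800) + 14298 = 24900 + 14298 = 39198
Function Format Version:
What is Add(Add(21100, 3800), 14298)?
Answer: 39198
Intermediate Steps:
Add(Add(21100, 3800), 14298) = Add(24900, 14298) = 39198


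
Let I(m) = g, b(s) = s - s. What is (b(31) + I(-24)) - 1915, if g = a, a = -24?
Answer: -1939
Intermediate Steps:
b(s) = 0
g = -24
I(m) = -24
(b(31) + I(-24)) - 1915 = (0 - 24) - 1915 = -24 - 1915 = -1939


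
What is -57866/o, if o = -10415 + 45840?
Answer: -57866/35425 ≈ -1.6335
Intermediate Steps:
o = 35425
-57866/o = -57866/35425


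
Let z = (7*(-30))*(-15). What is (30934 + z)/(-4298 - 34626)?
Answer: -8521/9731 ≈ -0.87566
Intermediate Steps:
z = 3150 (z = -210*(-15) = 3150)
(30934 + z)/(-4298 - 34626) = (30934 + 3150)/(-4298 - 34626) = 34084/(-38924) = 34084*(-1/38924) = -8521/9731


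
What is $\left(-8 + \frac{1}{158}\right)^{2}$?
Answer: $\frac{1595169}{24964} \approx 63.899$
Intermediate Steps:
$\left(-8 + \frac{1}{158}\right)^{2} = \left(- \frac{1263}{158}\right)^{2} = \frac{1595169}{24964}$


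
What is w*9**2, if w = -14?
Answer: -1134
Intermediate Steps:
w*9**2 = -14*9**2 = -14*81 = -1134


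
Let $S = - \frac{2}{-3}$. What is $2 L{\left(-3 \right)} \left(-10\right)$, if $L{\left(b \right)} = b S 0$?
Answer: $0$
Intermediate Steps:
$S = \frac{2}{3}$ ($S = \left(-2\right) \left(- \frac{1}{3}\right) = \frac{2}{3} \approx 0.66667$)
$L{\left(b \right)} = 0$ ($L{\left(b \right)} = b \frac{2}{3} \cdot 0 = \frac{2 b}{3} \cdot 0 = 0$)
$2 L{\left(-3 \right)} \left(-10\right) = 2 \cdot 0 \left(-10\right) = 0 \left(-10\right) = 0$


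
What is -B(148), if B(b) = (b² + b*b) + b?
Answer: -43956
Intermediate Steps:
B(b) = b + 2*b² (B(b) = (b² + b²) + b = 2*b² + b = b + 2*b²)
-B(148) = -148*(1 + 2*148) = -148*(1 + 296) = -148*297 = -1*43956 = -43956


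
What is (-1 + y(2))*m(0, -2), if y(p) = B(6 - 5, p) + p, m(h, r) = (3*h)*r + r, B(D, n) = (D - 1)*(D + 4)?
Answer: -2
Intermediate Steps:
B(D, n) = (-1 + D)*(4 + D)
m(h, r) = r + 3*h*r (m(h, r) = 3*h*r + r = r + 3*h*r)
y(p) = p (y(p) = (-4 + (6 - 5)**2 + 3*(6 - 5)) + p = (-4 + 1**2 + 3*1) + p = (-4 + 1 + 3) + p = 0 + p = p)
(-1 + y(2))*m(0, -2) = (-1 + 2)*(-2*(1 + 3*0)) = 1*(-2*(1 + 0)) = 1*(-2*1) = 1*(-2) = -2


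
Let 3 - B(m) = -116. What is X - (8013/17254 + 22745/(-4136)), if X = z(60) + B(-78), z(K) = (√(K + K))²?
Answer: 8707474239/35681272 ≈ 244.03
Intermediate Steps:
z(K) = 2*K (z(K) = (√(2*K))² = (√2*√K)² = 2*K)
B(m) = 119 (B(m) = 3 - 1*(-116) = 3 + 116 = 119)
X = 239 (X = 2*60 + 119 = 120 + 119 = 239)
X - (8013/17254 + 22745/(-4136)) = 239 - (8013/17254 + 22745/(-4136)) = 239 - (8013*(1/17254) + 22745*(-1/4136)) = 239 - (8013/17254 - 22745/4136) = 239 - 1*(-179650231/35681272) = 239 + 179650231/35681272 = 8707474239/35681272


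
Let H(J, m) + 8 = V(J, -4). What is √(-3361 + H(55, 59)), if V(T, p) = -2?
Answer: I*√3371 ≈ 58.06*I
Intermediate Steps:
H(J, m) = -10 (H(J, m) = -8 - 2 = -10)
√(-3361 + H(55, 59)) = √(-3361 - 10) = √(-3371) = I*√3371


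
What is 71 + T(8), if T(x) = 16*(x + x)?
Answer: 327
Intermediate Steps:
T(x) = 32*x (T(x) = 16*(2*x) = 32*x)
71 + T(8) = 71 + 32*8 = 71 + 256 = 327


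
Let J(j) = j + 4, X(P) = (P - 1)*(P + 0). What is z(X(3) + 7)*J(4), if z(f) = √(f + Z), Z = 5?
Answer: 24*√2 ≈ 33.941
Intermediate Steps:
X(P) = P*(-1 + P) (X(P) = (-1 + P)*P = P*(-1 + P))
J(j) = 4 + j
z(f) = √(5 + f) (z(f) = √(f + 5) = √(5 + f))
z(X(3) + 7)*J(4) = √(5 + (3*(-1 + 3) + 7))*(4 + 4) = √(5 + (3*2 + 7))*8 = √(5 + (6 + 7))*8 = √(5 + 13)*8 = √18*8 = (3*√2)*8 = 24*√2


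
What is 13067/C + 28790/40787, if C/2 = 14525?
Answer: 1369313229/1184862350 ≈ 1.1557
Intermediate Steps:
C = 29050 (C = 2*14525 = 29050)
13067/C + 28790/40787 = 13067/29050 + 28790/40787 = 1369313229/1184862350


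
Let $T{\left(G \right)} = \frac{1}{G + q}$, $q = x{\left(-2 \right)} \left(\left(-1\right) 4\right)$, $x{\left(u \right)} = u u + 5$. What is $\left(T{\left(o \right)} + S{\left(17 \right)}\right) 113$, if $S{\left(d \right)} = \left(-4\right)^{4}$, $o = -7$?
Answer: $\frac{1243791}{43} \approx 28925.0$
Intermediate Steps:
$x{\left(u \right)} = 5 + u^{2}$ ($x{\left(u \right)} = u^{2} + 5 = 5 + u^{2}$)
$q = -36$ ($q = \left(5 + \left(-2\right)^{2}\right) \left(\left(-1\right) 4\right) = \left(5 + 4\right) \left(-4\right) = 9 \left(-4\right) = -36$)
$T{\left(G \right)} = \frac{1}{-36 + G}$ ($T{\left(G \right)} = \frac{1}{G - 36} = \frac{1}{-36 + G}$)
$S{\left(d \right)} = 256$
$\left(T{\left(o \right)} + S{\left(17 \right)}\right) 113 = \left(\frac{1}{-36 - 7} + 256\right) 113 = \left(\frac{1}{-43} + 256\right) 113 = \left(- \frac{1}{43} + 256\right) 113 = \frac{11007}{43} \cdot 113 = \frac{1243791}{43}$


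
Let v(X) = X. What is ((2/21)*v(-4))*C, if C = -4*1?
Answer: 32/21 ≈ 1.5238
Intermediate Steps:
C = -4
((2/21)*v(-4))*C = ((2/21)*(-4))*(-4) = -8/21*(-4) = 32/21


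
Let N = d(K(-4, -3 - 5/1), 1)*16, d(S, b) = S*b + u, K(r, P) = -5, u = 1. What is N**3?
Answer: -262144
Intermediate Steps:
d(S, b) = 1 + S*b (d(S, b) = S*b + 1 = 1 + S*b)
N = -64 (N = (1 - 5*1)*16 = (1 - 5)*16 = -4*16 = -64)
N**3 = (-64)**3 = -262144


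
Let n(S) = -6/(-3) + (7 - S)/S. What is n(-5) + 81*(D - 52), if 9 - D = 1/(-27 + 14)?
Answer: -226016/65 ≈ -3477.2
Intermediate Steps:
D = 118/13 (D = 9 - 1/(-27 + 14) = 9 - 1/(-13) = 9 - 1*(-1/13) = 9 + 1/13 = 118/13 ≈ 9.0769)
n(S) = 2 + (7 - S)/S (n(S) = -6*(-⅓) + (7 - S)/S = 2 + (7 - S)/S)
n(-5) + 81*(D - 52) = (7 - 5)/(-5) + 81*(118/13 - 52) = -⅕*2 + 81*(-558/13) = -⅖ - 45198/13 = -226016/65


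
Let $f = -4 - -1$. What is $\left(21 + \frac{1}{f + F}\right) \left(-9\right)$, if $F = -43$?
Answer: $- \frac{8685}{46} \approx -188.8$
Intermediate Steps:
$f = -3$ ($f = -4 + 1 = -3$)
$\left(21 + \frac{1}{f + F}\right) \left(-9\right) = \left(21 + \frac{1}{-3 - 43}\right) \left(-9\right) = \left(21 + \frac{1}{-46}\right) \left(-9\right) = \left(21 - \frac{1}{46}\right) \left(-9\right) = \frac{965}{46} \left(-9\right) = - \frac{8685}{46}$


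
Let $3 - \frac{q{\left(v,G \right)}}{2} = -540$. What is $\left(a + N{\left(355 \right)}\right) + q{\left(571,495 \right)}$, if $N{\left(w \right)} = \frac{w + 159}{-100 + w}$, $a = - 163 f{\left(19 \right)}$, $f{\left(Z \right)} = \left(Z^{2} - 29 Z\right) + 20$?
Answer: $\frac{7343494}{255} \approx 28798.0$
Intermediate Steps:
$f{\left(Z \right)} = 20 + Z^{2} - 29 Z$
$q{\left(v,G \right)} = 1086$ ($q{\left(v,G \right)} = 6 - -1080 = 6 + 1080 = 1086$)
$a = 27710$ ($a = - 163 \left(20 + 19^{2} - 551\right) = - 163 \left(20 + 361 - 551\right) = \left(-163\right) \left(-170\right) = 27710$)
$N{\left(w \right)} = \frac{159 + w}{-100 + w}$
$\left(a + N{\left(355 \right)}\right) + q{\left(571,495 \right)} = \left(27710 + \frac{159 + 355}{-100 + 355}\right) + 1086 = \left(27710 + \frac{1}{255} \cdot 514\right) + 1086 = \left(27710 + \frac{514}{255}\right) + 1086 = \frac{7066564}{255} + 1086 = \frac{7343494}{255}$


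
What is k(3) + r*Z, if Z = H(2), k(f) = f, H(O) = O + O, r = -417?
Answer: -1665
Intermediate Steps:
H(O) = 2*O
Z = 4 (Z = 2*2 = 4)
k(3) + r*Z = 3 - 417*4 = 3 - 1668 = -1665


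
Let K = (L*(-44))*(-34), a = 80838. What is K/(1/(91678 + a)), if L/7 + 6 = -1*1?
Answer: -12646112864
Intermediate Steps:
L = -49 (L = -42 + 7*(-1*1) = -42 + 7*(-1) = -42 - 7 = -49)
K = -73304 (K = -49*(-44)*(-34) = 2156*(-34) = -73304)
K/(1/(91678 + a)) = -73304/(1/(91678 + 80838)) = -73304/(1/172516) = -73304/1/172516 = -73304*172516 = -12646112864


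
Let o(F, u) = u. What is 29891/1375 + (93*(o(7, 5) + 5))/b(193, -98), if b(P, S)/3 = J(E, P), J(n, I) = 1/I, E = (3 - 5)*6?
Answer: 82296141/1375 ≈ 59852.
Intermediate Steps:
E = -12 (E = -2*6 = -12)
b(P, S) = 3/P
29891/1375 + (93*(o(7, 5) + 5))/b(193, -98) = 29891/1375 + (93*(5 + 5))/((3/193)) = 29891*(1/1375) + (93*10)/((3*(1/193))) = 29891/1375 + 930/(3/193) = 29891/1375 + 930*(193/3) = 29891/1375 + 59830 = 82296141/1375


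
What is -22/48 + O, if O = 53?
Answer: 1261/24 ≈ 52.542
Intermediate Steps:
-22/48 + O = -22/48 + 53 = (1/48)*(-22) + 53 = -11/24 + 53 = 1261/24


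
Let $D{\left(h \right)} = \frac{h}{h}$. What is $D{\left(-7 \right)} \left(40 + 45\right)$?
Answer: $85$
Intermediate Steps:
$D{\left(h \right)} = 1$
$D{\left(-7 \right)} \left(40 + 45\right) = 1 \left(40 + 45\right) = 1 \cdot 85 = 85$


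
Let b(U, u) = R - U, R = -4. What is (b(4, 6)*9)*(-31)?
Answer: 2232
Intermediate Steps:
b(U, u) = -4 - U
(b(4, 6)*9)*(-31) = ((-4 - 1*4)*9)*(-31) = ((-4 - 4)*9)*(-31) = -8*9*(-31) = -72*(-31) = 2232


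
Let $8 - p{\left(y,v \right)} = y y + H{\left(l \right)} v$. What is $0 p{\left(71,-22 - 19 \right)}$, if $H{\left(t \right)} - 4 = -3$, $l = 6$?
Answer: $0$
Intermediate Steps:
$H{\left(t \right)} = 1$ ($H{\left(t \right)} = 4 - 3 = 1$)
$p{\left(y,v \right)} = 8 - v - y^{2}$ ($p{\left(y,v \right)} = 8 - \left(y y + 1 v\right) = 8 - \left(y^{2} + v\right) = 8 - \left(v + y^{2}\right) = 8 - v - y^{2}$)
$0 p{\left(71,-22 - 19 \right)} = 0 \left(8 - \left(-22 - 19\right) - 71^{2}\right) = 0 \left(8 - \left(-22 - 19\right) - 5041\right) = 0 \left(8 - -41 - 5041\right) = 0 \left(8 + 41 - 5041\right) = 0 \left(-4992\right) = 0$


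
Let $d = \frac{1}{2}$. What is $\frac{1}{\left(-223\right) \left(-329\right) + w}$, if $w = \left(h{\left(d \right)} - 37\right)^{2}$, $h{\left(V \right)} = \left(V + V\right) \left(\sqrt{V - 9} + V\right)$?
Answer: $\frac{1195052}{89260054913} + \frac{584 i \sqrt{34}}{89260054913} \approx 1.3388 \cdot 10^{-5} + 3.815 \cdot 10^{-8} i$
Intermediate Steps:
$d = \frac{1}{2} \approx 0.5$
$h{\left(V \right)} = 2 V \left(V + \sqrt{-9 + V}\right)$ ($h{\left(V \right)} = 2 V \left(\sqrt{-9 + V} + V\right) = 2 V \left(V + \sqrt{-9 + V}\right)$)
$w = \left(- \frac{73}{2} + \frac{i \sqrt{34}}{2}\right)^{2}$ ($w = \left(2 \cdot \frac{1}{2} \left(\frac{1}{2} + \sqrt{-9 + \frac{1}{2}}\right) - 37\right)^{2} = \left(2 \cdot \frac{1}{2} \left(\frac{1}{2} + \sqrt{- \frac{17}{2}}\right) - 37\right)^{2} = \left(2 \cdot \frac{1}{2} \left(\frac{1}{2} + \frac{i \sqrt{34}}{2}\right) - 37\right)^{2} = \left(\left(\frac{1}{2} + \frac{i \sqrt{34}}{2}\right) - 37\right)^{2} = \left(- \frac{73}{2} + \frac{i \sqrt{34}}{2}\right)^{2} \approx 1323.8 - 212.83 i$)
$\frac{1}{\left(-223\right) \left(-329\right) + w} = \frac{1}{\left(-223\right) \left(-329\right) + \frac{\left(73 - i \sqrt{34}\right)^{2}}{4}} = \frac{1}{73367 + \frac{\left(73 - i \sqrt{34}\right)^{2}}{4}}$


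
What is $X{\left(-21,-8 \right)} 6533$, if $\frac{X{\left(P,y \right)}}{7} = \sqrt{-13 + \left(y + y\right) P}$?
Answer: $45731 \sqrt{323} \approx 8.2189 \cdot 10^{5}$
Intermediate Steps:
$X{\left(P,y \right)} = 7 \sqrt{-13 + 2 P y}$ ($X{\left(P,y \right)} = 7 \sqrt{-13 + \left(y + y\right) P} = 7 \sqrt{-13 + 2 y P} = 7 \sqrt{-13 + 2 P y}$)
$X{\left(-21,-8 \right)} 6533 = 7 \sqrt{-13 + 2 \left(-21\right) \left(-8\right)} 6533 = 7 \sqrt{-13 + 336} \cdot 6533 = 7 \sqrt{323} \cdot 6533 = 45731 \sqrt{323}$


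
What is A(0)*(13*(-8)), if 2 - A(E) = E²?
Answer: -208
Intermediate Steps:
A(E) = 2 - E²
A(0)*(13*(-8)) = (2 - 1*0²)*(13*(-8)) = (2 - 1*0)*(-104) = (2 + 0)*(-104) = 2*(-104) = -208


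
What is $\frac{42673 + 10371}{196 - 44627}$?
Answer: $- \frac{53044}{44431} \approx -1.1939$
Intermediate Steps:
$\frac{42673 + 10371}{196 - 44627} = \frac{53044}{-44431} = 53044 \left(- \frac{1}{44431}\right) = - \frac{53044}{44431}$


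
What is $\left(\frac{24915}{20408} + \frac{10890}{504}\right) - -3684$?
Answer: $\frac{529542619}{142856} \approx 3706.8$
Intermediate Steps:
$\left(\frac{24915}{20408} + \frac{10890}{504}\right) - -3684 = \left(24915 \cdot \frac{1}{20408} + 10890 \cdot \frac{1}{504}\right) + \left(-16 + 3700\right) = \left(\frac{24915}{20408} + \frac{605}{28}\right) + 3684 = \frac{3261115}{142856} + 3684 = \frac{529542619}{142856}$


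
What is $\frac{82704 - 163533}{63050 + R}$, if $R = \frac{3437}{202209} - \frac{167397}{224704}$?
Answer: $- \frac{524663015107392}{409254366178925} \approx -1.282$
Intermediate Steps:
$R = - \frac{4725267475}{6491024448}$ ($R = 3437 \cdot \frac{1}{202209} - \frac{167397}{224704} = \frac{491}{28887} - \frac{167397}{224704} = - \frac{4725267475}{6491024448} \approx -0.72797$)
$\frac{82704 - 163533}{63050 + R} = \frac{82704 - 163533}{63050 - \frac{4725267475}{6491024448}} = - \frac{80829}{\frac{409254366178925}{6491024448}} = \left(-80829\right) \frac{6491024448}{409254366178925} = - \frac{524663015107392}{409254366178925}$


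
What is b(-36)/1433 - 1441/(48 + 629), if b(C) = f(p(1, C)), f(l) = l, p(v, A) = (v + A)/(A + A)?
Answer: -148652921/69850152 ≈ -2.1282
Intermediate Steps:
p(v, A) = (A + v)/(2*A) (p(v, A) = (A + v)/((2*A)) = (A + v)*(1/(2*A)) = (A + v)/(2*A))
b(C) = (1 + C)/(2*C) (b(C) = (C + 1)/(2*C) = (1 + C)/(2*C))
b(-36)/1433 - 1441/(48 + 629) = ((1/2)*(1 - 36)/(-36))/1433 - 1441/(48 + 629) = ((1/2)*(-1/36)*(-35))*(1/1433) - 1441/677 = (35/72)*(1/1433) - 1441*1/677 = 35/103176 - 1441/677 = -148652921/69850152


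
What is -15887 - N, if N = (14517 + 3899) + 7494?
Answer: -41797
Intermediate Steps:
N = 25910 (N = 18416 + 7494 = 25910)
-15887 - N = -15887 - 1*25910 = -15887 - 25910 = -41797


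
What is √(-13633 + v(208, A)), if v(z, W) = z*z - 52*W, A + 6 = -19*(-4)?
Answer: √25991 ≈ 161.22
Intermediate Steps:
A = 70 (A = -6 - 19*(-4) = -6 + 76 = 70)
v(z, W) = z² - 52*W
√(-13633 + v(208, A)) = √(-13633 + (208² - 52*70)) = √(-13633 + (43264 - 3640)) = √(-13633 + 39624) = √25991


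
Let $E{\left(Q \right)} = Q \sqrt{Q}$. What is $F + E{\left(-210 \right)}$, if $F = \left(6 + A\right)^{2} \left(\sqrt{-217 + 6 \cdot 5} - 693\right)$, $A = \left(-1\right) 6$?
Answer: $- 210 i \sqrt{210} \approx - 3043.2 i$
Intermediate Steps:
$A = -6$
$E{\left(Q \right)} = Q^{\frac{3}{2}}$
$F = 0$ ($F = \left(6 - 6\right)^{2} \left(\sqrt{-217 + 6 \cdot 5} - 693\right) = 0^{2} \left(\sqrt{-217 + 30} - 693\right) = 0 \left(\sqrt{-187} - 693\right) = 0 \left(i \sqrt{187} - 693\right) = 0 \left(-693 + i \sqrt{187}\right) = 0$)
$F + E{\left(-210 \right)} = 0 + \left(-210\right)^{\frac{3}{2}} = 0 - 210 i \sqrt{210} = - 210 i \sqrt{210}$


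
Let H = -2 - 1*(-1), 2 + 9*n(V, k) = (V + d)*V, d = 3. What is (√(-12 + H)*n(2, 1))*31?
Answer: 248*I*√13/9 ≈ 99.353*I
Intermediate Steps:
n(V, k) = -2/9 + V*(3 + V)/9 (n(V, k) = -2/9 + ((V + 3)*V)/9 = -2/9 + ((3 + V)*V)/9 = -2/9 + (V*(3 + V))/9 = -2/9 + V*(3 + V)/9)
H = -1 (H = -2 + 1 = -1)
(√(-12 + H)*n(2, 1))*31 = (√(-12 - 1)*(-2/9 + (⅓)*2 + (⅑)*2²))*31 = (√(-13)*(-2/9 + ⅔ + (⅑)*4))*31 = ((I*√13)*(-2/9 + ⅔ + 4/9))*31 = ((I*√13)*(8/9))*31 = (8*I*√13/9)*31 = 248*I*√13/9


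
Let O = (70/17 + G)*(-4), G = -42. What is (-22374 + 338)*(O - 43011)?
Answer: 16055671996/17 ≈ 9.4445e+8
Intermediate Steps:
O = 2576/17 (O = (70/17 - 42)*(-4) = -644/17*(-4) = 2576/17 ≈ 151.53)
(-22374 + 338)*(O - 43011) = (-22374 + 338)*(2576/17 - 43011) = -22036*(-728611/17) = 16055671996/17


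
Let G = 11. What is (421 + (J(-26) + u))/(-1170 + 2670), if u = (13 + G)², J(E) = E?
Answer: 971/1500 ≈ 0.64733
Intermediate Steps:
u = 576 (u = (13 + 11)² = 24² = 576)
(421 + (J(-26) + u))/(-1170 + 2670) = (421 + (-26 + 576))/(-1170 + 2670) = (421 + 550)/1500 = 971*(1/1500) = 971/1500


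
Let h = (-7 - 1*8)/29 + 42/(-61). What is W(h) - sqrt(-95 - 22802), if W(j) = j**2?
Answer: 4549689/3129361 - I*sqrt(22897) ≈ 1.4539 - 151.32*I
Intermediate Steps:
h = -2133/1769 (h = (-7 - 8)*(1/29) + 42*(-1/61) = -15*1/29 - 42/61 = -15/29 - 42/61 = -2133/1769 ≈ -1.2058)
W(h) - sqrt(-95 - 22802) = (-2133/1769)**2 - sqrt(-95 - 22802) = 4549689/3129361 - sqrt(-22897) = 4549689/3129361 - I*sqrt(22897)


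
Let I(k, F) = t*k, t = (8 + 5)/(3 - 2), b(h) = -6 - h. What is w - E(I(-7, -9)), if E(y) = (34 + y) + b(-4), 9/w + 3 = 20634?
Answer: 405746/6877 ≈ 59.000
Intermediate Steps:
w = 3/6877 (w = 9/(-3 + 20634) = 9/20631 = 9*(1/20631) = 3/6877 ≈ 0.00043624)
t = 13 (t = 13/1 = 13*1 = 13)
I(k, F) = 13*k
E(y) = 32 + y (E(y) = (34 + y) + (-6 - 1*(-4)) = (34 + y) + (-6 + 4) = (34 + y) - 2 = 32 + y)
w - E(I(-7, -9)) = 3/6877 - (32 + 13*(-7)) = 3/6877 - (32 - 91) = 3/6877 - 1*(-59) = 3/6877 + 59 = 405746/6877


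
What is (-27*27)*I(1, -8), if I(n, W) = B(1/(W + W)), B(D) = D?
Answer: 729/16 ≈ 45.563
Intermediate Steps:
I(n, W) = 1/(2*W) (I(n, W) = 1/(W + W) = 1/(2*W))
(-27*27)*I(1, -8) = (-27*27)*((½)/(-8)) = -729*(-1)/(2*8) = -729*(-1/16) = 729/16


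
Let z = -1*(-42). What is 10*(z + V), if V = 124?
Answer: 1660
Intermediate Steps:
z = 42
10*(z + V) = 10*(42 + 124) = 10*166 = 1660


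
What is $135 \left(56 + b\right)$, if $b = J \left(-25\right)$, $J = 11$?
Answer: $-29565$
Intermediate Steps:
$b = -275$ ($b = 11 \left(-25\right) = -275$)
$135 \left(56 + b\right) = 135 \left(56 - 275\right) = 135 \left(-219\right) = -29565$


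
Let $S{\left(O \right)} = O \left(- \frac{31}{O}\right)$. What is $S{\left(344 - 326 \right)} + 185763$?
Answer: $185732$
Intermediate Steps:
$S{\left(O \right)} = -31$
$S{\left(344 - 326 \right)} + 185763 = -31 + 185763 = 185732$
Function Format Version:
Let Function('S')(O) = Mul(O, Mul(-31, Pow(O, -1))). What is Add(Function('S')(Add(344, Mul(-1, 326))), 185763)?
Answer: 185732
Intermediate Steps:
Function('S')(O) = -31
Add(Function('S')(Add(344, Mul(-1, 326))), 185763) = Add(-31, 185763) = 185732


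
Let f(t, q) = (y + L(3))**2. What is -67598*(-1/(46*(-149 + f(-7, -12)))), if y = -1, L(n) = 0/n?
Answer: -33799/3404 ≈ -9.9292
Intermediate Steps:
L(n) = 0
f(t, q) = 1 (f(t, q) = (-1 + 0)**2 = (-1)**2 = 1)
-67598*(-1/(46*(-149 + f(-7, -12)))) = -67598*(-1/(46*(-149 + 1))) = -67598/((-148*(-46))) = -67598/6808 = -67598*1/6808 = -33799/3404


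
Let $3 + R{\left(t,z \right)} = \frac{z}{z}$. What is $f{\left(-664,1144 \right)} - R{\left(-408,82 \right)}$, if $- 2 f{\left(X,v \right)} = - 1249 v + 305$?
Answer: $\frac{1428555}{2} \approx 7.1428 \cdot 10^{5}$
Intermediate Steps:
$R{\left(t,z \right)} = -2$ ($R{\left(t,z \right)} = -3 + \frac{z}{z} = -3 + 1 = -2$)
$f{\left(X,v \right)} = - \frac{305}{2} + \frac{1249 v}{2}$ ($f{\left(X,v \right)} = - \frac{- 1249 v + 305}{2} = - \frac{305 - 1249 v}{2} = - \frac{305}{2} + \frac{1249 v}{2}$)
$f{\left(-664,1144 \right)} - R{\left(-408,82 \right)} = \left(- \frac{305}{2} + \frac{1249}{2} \cdot 1144\right) - -2 = \left(- \frac{305}{2} + 714428\right) + 2 = \frac{1428551}{2} + 2 = \frac{1428555}{2}$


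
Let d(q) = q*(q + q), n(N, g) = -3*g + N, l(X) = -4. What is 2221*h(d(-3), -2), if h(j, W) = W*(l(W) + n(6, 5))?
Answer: 57746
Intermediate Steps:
n(N, g) = N - 3*g
d(q) = 2*q**2 (d(q) = q*(2*q) = 2*q**2)
h(j, W) = -13*W (h(j, W) = W*(-4 + (6 - 3*5)) = W*(-4 + (6 - 15)) = W*(-4 - 9) = W*(-13) = -13*W)
2221*h(d(-3), -2) = 2221*(-13*(-2)) = 2221*26 = 57746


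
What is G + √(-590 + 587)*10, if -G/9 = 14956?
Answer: -134604 + 10*I*√3 ≈ -1.346e+5 + 17.32*I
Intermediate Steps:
G = -134604 (G = -9*14956 = -134604)
G + √(-590 + 587)*10 = -134604 + √(-590 + 587)*10 = -134604 + √(-3)*10 = -134604 + (I*√3)*10 = -134604 + 10*I*√3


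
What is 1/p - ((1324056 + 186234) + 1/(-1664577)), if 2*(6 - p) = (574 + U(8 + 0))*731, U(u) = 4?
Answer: -531088773919407814/351646884981 ≈ -1.5103e+6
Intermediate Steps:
p = -211253 (p = 6 - (574 + 4)*731/2 = 6 - 289*731 = 6 - ½*422518 = 6 - 211259 = -211253)
1/p - ((1324056 + 186234) + 1/(-1664577)) = 1/(-211253) - ((1324056 + 186234) + 1/(-1664577)) = -1/211253 - (1510290 - 1/1664577) = -1/211253 - 1*2513993997329/1664577 = -1/211253 - 2513993997329/1664577 = -531088773919407814/351646884981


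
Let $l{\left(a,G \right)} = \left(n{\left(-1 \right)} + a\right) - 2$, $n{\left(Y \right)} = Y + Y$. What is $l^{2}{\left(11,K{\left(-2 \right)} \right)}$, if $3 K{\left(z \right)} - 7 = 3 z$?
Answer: $49$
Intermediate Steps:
$n{\left(Y \right)} = 2 Y$
$K{\left(z \right)} = \frac{7}{3} + z$ ($K{\left(z \right)} = \frac{7}{3} + \frac{3 z}{3} = \frac{7}{3} + z$)
$l{\left(a,G \right)} = -4 + a$ ($l{\left(a,G \right)} = \left(2 \left(-1\right) + a\right) - 2 = \left(-2 + a\right) - 2 = -4 + a$)
$l^{2}{\left(11,K{\left(-2 \right)} \right)} = \left(-4 + 11\right)^{2} = 7^{2} = 49$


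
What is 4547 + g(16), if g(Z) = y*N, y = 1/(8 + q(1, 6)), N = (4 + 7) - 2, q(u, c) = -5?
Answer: 4550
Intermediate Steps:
N = 9 (N = 11 - 2 = 9)
y = 1/3 (y = 1/(8 - 5) = 1/3 ≈ 0.33333)
g(Z) = 3 (g(Z) = (1/3)*9 = 3)
4547 + g(16) = 4547 + 3 = 4550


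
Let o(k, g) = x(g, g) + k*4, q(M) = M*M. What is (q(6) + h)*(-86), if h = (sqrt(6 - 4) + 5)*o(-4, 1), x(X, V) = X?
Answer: 3354 + 1290*sqrt(2) ≈ 5178.3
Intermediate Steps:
q(M) = M**2
o(k, g) = g + 4*k (o(k, g) = g + k*4 = g + 4*k)
h = -75 - 15*sqrt(2) (h = (sqrt(6 - 4) + 5)*(1 + 4*(-4)) = (sqrt(2) + 5)*(1 - 16) = (5 + sqrt(2))*(-15) = -75 - 15*sqrt(2) ≈ -96.213)
(q(6) + h)*(-86) = (6**2 + (-75 - 15*sqrt(2)))*(-86) = (36 + (-75 - 15*sqrt(2)))*(-86) = (-39 - 15*sqrt(2))*(-86) = 3354 + 1290*sqrt(2)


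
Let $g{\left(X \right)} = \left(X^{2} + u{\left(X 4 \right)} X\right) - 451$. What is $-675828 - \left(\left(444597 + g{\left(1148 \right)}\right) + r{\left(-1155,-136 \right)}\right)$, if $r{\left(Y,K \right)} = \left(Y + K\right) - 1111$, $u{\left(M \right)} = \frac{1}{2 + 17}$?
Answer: $- \frac{46275192}{19} \approx -2.4355 \cdot 10^{6}$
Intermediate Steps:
$u{\left(M \right)} = \frac{1}{19}$
$r{\left(Y,K \right)} = -1111 + K + Y$ ($r{\left(Y,K \right)} = \left(K + Y\right) - 1111 = -1111 + K + Y$)
$g{\left(X \right)} = -451 + X^{2} + \frac{X}{19}$ ($g{\left(X \right)} = \left(X^{2} + \frac{X}{19}\right) - 451 = -451 + X^{2} + \frac{X}{19}$)
$-675828 - \left(\left(444597 + g{\left(1148 \right)}\right) + r{\left(-1155,-136 \right)}\right) = -675828 - \left(\left(444597 + \left(-451 + 1148^{2} + \frac{1}{19} \cdot 1148\right)\right) - 2402\right) = -675828 - \left(\left(444597 + \left(-451 + 1317904 + \frac{1148}{19}\right)\right) - 2402\right) = -675828 - \left(\left(444597 + \frac{25032755}{19}\right) - 2402\right) = -675828 - \left(\frac{33480098}{19} - 2402\right) = -675828 - \frac{33434460}{19} = - \frac{46275192}{19}$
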